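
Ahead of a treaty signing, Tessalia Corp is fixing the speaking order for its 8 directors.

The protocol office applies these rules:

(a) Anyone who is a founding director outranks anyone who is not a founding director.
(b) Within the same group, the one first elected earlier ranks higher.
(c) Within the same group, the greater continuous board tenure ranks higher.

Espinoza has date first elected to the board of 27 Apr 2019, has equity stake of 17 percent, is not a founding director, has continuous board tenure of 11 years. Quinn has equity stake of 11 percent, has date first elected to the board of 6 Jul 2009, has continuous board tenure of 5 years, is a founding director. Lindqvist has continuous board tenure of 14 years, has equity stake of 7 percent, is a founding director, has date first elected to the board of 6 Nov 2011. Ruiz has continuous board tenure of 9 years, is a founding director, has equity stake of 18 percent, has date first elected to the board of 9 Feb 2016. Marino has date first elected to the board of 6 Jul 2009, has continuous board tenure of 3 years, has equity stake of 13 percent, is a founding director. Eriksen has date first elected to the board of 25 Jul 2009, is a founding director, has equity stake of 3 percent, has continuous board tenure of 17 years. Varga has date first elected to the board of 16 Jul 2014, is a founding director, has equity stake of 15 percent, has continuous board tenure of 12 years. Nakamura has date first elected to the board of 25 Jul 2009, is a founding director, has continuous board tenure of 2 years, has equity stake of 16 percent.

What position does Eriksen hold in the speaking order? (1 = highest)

By the first rule: Quinn, Marino, Eriksen, Nakamura, Lindqvist, Varga and Ruiz (each a founding director); then Espinoza (not a founding director).
Among Quinn, Marino, Eriksen, Nakamura, Lindqvist, Varga and Ruiz, by date first elected to the board (earlier first): Quinn and Marino (6 Jul 2009) before Eriksen and Nakamura (25 Jul 2009) before Lindqvist (6 Nov 2011) before Varga (16 Jul 2014) before Ruiz (9 Feb 2016).
Among Quinn and Marino, by continuous board tenure (higher first): Quinn (5 years) before Marino (3 years).
Among Eriksen and Nakamura, by continuous board tenure (higher first): Eriksen (17 years) before Nakamura (2 years).
Order: Quinn, Marino, Eriksen, Nakamura, Lindqvist, Varga, Ruiz, Espinoza. So position 3.

3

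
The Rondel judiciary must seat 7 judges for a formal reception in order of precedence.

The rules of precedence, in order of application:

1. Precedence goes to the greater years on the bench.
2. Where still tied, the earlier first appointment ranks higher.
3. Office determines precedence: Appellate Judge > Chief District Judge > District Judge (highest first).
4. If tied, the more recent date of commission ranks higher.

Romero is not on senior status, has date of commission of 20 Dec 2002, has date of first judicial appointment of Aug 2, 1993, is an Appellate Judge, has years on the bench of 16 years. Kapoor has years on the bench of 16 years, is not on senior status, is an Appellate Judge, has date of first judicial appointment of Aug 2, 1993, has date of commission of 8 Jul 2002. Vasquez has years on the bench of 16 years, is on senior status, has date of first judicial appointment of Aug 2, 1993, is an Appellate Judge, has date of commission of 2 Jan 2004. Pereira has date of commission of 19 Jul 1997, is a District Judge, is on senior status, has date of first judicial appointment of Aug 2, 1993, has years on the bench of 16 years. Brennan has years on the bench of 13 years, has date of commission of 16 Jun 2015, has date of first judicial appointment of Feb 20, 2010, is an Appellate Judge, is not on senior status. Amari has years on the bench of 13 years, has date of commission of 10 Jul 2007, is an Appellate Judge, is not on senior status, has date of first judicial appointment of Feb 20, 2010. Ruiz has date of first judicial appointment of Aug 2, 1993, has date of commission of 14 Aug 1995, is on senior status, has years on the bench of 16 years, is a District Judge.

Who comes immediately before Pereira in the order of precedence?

By years on the bench (higher first): Vasquez, Romero, Kapoor, Pereira and Ruiz (each 16 years); then Brennan and Amari (both 13 years).
Vasquez, Romero, Kapoor, Pereira and Ruiz all have date of first judicial appointment Aug 2, 1993, so the next rule applies.
Among Vasquez, Romero, Kapoor, Pereira and Ruiz, by office: Vasquez, Romero and Kapoor (Appellate Judge) before Pereira and Ruiz (District Judge).
Among Vasquez, Romero and Kapoor, by date of commission (later first): Vasquez (2 Jan 2004) before Romero (20 Dec 2002) before Kapoor (8 Jul 2002).
Among Pereira and Ruiz, by date of commission (later first): Pereira (19 Jul 1997) before Ruiz (14 Aug 1995).
Brennan and Amari both have date of first judicial appointment Feb 20, 2010, so the next rule applies.
Brennan and Amari are each Appellate Judge, so the next rule applies.
Among Brennan and Amari, by date of commission (later first): Brennan (16 Jun 2015) before Amari (10 Jul 2007).
Order: Vasquez, Romero, Kapoor, Pereira, Ruiz, Brennan, Amari.

Kapoor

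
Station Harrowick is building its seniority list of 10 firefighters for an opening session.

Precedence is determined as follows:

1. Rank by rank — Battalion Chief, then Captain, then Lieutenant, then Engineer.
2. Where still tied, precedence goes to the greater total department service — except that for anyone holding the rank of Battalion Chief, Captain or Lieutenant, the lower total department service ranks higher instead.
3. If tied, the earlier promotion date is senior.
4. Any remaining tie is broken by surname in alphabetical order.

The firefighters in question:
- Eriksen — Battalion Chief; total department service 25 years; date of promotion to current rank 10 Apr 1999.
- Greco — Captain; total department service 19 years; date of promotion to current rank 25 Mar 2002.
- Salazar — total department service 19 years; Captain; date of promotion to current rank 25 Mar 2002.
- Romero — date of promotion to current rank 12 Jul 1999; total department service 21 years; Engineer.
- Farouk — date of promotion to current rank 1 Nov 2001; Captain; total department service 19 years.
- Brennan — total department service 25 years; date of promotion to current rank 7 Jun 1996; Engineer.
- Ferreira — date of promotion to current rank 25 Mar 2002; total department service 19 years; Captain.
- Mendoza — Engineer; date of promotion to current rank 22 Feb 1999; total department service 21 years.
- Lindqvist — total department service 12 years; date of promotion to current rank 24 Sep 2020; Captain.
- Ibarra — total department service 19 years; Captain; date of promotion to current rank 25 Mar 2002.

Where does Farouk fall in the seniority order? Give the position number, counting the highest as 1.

3

By rank: Eriksen (Battalion Chief); then Lindqvist, Farouk, Ferreira, Greco, Ibarra and Salazar (Captain); then Brennan, Mendoza and Romero (Engineer).
Among Lindqvist, Farouk, Ferreira, Greco, Ibarra and Salazar, by total department service (lower first) (reversed rule for this group): Lindqvist (12 years) before Farouk, Ferreira, Greco, Ibarra and Salazar (19 years).
Among Farouk, Ferreira, Greco, Ibarra and Salazar, by date of promotion to current rank (earlier first): Farouk (1 Nov 2001) before Ferreira, Greco, Ibarra and Salazar (25 Mar 2002).
Among Ferreira, Greco, Ibarra and Salazar, alphabetically by surname: Ferreira before Greco before Ibarra before Salazar.
Among Brennan, Mendoza and Romero, by total department service (higher first): Brennan (25 years) before Mendoza and Romero (21 years).
Among Mendoza and Romero, by date of promotion to current rank (earlier first): Mendoza (22 Feb 1999) before Romero (12 Jul 1999).
Order: Eriksen, Lindqvist, Farouk, Ferreira, Greco, Ibarra, Salazar, Brennan, Mendoza, Romero. So position 3.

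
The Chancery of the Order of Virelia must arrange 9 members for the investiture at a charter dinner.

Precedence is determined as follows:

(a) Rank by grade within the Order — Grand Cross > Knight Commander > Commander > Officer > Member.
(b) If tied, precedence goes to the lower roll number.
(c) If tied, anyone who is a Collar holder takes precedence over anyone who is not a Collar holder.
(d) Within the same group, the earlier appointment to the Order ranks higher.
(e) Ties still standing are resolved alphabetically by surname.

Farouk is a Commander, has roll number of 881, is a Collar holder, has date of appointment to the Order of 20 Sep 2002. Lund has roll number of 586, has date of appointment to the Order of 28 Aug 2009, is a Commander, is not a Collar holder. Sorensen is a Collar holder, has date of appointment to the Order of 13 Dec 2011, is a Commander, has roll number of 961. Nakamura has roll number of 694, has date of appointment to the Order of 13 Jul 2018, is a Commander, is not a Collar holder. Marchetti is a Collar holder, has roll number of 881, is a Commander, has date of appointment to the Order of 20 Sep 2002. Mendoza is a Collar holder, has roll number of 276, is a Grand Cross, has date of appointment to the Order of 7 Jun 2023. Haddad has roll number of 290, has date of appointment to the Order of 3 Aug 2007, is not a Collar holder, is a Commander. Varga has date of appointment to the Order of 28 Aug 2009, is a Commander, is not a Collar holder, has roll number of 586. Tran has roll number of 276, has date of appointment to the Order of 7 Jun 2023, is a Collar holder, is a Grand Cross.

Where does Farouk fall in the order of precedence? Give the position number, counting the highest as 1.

7

By grade within the Order: Mendoza and Tran (Grand Cross); then Haddad, Lund, Varga, Nakamura, Farouk, Marchetti and Sorensen (Commander).
Mendoza and Tran both have roll number 276, so the next rule applies.
Mendoza and Tran are each a Collar holder, so the next rule applies.
Mendoza and Tran both have date of appointment to the Order 7 Jun 2023, so the next rule applies.
Among Mendoza and Tran, alphabetically by surname: Mendoza before Tran.
Among Haddad, Lund, Varga, Nakamura, Farouk, Marchetti and Sorensen, by roll number (lower first): Haddad (290) before Lund and Varga (586) before Nakamura (694) before Farouk and Marchetti (881) before Sorensen (961).
Lund and Varga are each not a Collar holder, so the next rule applies.
Lund and Varga both have date of appointment to the Order 28 Aug 2009, so the next rule applies.
Among Lund and Varga, alphabetically by surname: Lund before Varga.
Farouk and Marchetti are each a Collar holder, so the next rule applies.
Farouk and Marchetti both have date of appointment to the Order 20 Sep 2002, so the next rule applies.
Among Farouk and Marchetti, alphabetically by surname: Farouk before Marchetti.
Order: Mendoza, Tran, Haddad, Lund, Varga, Nakamura, Farouk, Marchetti, Sorensen. So position 7.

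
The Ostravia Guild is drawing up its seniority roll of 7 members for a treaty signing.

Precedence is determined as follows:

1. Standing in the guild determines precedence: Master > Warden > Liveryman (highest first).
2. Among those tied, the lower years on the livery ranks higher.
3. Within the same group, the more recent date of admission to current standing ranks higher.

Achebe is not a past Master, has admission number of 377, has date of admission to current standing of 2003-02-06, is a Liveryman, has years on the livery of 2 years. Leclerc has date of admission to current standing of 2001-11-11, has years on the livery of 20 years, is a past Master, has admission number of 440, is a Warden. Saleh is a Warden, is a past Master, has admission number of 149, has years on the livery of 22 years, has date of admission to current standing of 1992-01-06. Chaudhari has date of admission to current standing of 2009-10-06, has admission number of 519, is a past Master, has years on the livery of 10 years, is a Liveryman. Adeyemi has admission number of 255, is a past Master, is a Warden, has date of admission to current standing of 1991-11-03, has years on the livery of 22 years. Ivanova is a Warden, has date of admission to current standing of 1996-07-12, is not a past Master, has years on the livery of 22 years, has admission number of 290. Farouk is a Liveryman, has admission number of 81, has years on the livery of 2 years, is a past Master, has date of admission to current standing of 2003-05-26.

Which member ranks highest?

Leclerc

By standing in the guild: Leclerc, Ivanova, Saleh and Adeyemi (Warden); then Farouk, Achebe and Chaudhari (Liveryman).
Among Leclerc, Ivanova, Saleh and Adeyemi, by years on the livery (lower first): Leclerc (20 years) before Ivanova, Saleh and Adeyemi (22 years).
Among Ivanova, Saleh and Adeyemi, by date of admission to current standing (later first): Ivanova (1996-07-12) before Saleh (1992-01-06) before Adeyemi (1991-11-03).
Among Farouk, Achebe and Chaudhari, by years on the livery (lower first): Farouk and Achebe (2 years) before Chaudhari (10 years).
Among Farouk and Achebe, by date of admission to current standing (later first): Farouk (2003-05-26) before Achebe (2003-02-06).
Order: Leclerc, Ivanova, Saleh, Adeyemi, Farouk, Achebe, Chaudhari.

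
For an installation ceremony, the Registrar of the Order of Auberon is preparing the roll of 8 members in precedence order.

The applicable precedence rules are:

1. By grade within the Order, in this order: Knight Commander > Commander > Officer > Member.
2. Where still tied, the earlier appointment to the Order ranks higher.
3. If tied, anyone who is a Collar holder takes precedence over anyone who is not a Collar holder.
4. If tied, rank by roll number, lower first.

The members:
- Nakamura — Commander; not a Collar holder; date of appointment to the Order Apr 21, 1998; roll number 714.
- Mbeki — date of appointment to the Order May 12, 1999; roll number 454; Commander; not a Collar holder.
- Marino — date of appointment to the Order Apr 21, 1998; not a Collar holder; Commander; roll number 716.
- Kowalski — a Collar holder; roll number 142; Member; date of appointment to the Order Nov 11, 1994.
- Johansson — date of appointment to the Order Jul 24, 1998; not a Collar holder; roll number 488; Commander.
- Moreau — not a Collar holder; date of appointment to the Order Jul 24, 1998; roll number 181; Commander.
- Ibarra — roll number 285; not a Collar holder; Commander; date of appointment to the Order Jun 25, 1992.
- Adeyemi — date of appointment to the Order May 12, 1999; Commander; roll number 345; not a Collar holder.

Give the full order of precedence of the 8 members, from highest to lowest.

Ibarra, Nakamura, Marino, Moreau, Johansson, Adeyemi, Mbeki, Kowalski

By grade within the Order: Ibarra, Nakamura, Marino, Moreau, Johansson, Adeyemi and Mbeki (Commander); then Kowalski (Member).
Among Ibarra, Nakamura, Marino, Moreau, Johansson, Adeyemi and Mbeki, by date of appointment to the Order (earlier first): Ibarra (Jun 25, 1992) before Nakamura and Marino (Apr 21, 1998) before Moreau and Johansson (Jul 24, 1998) before Adeyemi and Mbeki (May 12, 1999).
Nakamura and Marino are each not a Collar holder, so the next rule applies.
Among Nakamura and Marino, by roll number (lower first): Nakamura (714) before Marino (716).
Moreau and Johansson are each not a Collar holder, so the next rule applies.
Among Moreau and Johansson, by roll number (lower first): Moreau (181) before Johansson (488).
Adeyemi and Mbeki are each not a Collar holder, so the next rule applies.
Among Adeyemi and Mbeki, by roll number (lower first): Adeyemi (345) before Mbeki (454).
Full order: Ibarra, Nakamura, Marino, Moreau, Johansson, Adeyemi, Mbeki, Kowalski.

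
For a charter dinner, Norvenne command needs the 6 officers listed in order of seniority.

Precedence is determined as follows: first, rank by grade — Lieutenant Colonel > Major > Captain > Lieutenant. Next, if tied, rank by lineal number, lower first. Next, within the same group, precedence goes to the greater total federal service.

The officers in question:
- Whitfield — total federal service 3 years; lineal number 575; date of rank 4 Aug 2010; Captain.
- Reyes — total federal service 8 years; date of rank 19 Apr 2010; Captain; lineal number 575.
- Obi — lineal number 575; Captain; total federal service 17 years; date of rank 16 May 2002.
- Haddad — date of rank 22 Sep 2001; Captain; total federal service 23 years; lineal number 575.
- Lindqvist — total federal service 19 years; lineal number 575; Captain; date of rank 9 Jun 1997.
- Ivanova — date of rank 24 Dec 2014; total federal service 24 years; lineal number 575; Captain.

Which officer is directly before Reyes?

By grade: Ivanova, Haddad, Lindqvist, Obi, Reyes and Whitfield (Captain).
Ivanova, Haddad, Lindqvist, Obi, Reyes and Whitfield all have lineal number 575, so the next rule applies.
Among Ivanova, Haddad, Lindqvist, Obi, Reyes and Whitfield, by total federal service (higher first): Ivanova (24 years) before Haddad (23 years) before Lindqvist (19 years) before Obi (17 years) before Reyes (8 years) before Whitfield (3 years).
Order: Ivanova, Haddad, Lindqvist, Obi, Reyes, Whitfield.

Obi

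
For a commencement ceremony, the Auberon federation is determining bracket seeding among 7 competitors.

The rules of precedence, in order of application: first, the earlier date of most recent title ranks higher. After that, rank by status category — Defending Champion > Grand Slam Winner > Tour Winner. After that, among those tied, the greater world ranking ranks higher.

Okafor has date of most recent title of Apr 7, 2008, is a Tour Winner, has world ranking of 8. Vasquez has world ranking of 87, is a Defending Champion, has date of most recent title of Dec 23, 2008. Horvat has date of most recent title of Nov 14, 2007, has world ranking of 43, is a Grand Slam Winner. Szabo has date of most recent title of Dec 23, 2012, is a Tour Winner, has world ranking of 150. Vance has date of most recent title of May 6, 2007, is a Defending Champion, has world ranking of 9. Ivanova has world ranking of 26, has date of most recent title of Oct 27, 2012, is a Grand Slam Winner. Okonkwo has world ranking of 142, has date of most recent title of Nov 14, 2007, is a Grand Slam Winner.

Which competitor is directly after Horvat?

Okafor

By date of most recent title (earlier first): Vance (May 6, 2007); then Okonkwo and Horvat (both Nov 14, 2007); then Okafor (Apr 7, 2008); then Vasquez (Dec 23, 2008); then Ivanova (Oct 27, 2012); then Szabo (Dec 23, 2012).
Okonkwo and Horvat are each Grand Slam Winner, so the next rule applies.
Among Okonkwo and Horvat, by world ranking (higher first): Okonkwo (142) before Horvat (43).
Order: Vance, Okonkwo, Horvat, Okafor, Vasquez, Ivanova, Szabo.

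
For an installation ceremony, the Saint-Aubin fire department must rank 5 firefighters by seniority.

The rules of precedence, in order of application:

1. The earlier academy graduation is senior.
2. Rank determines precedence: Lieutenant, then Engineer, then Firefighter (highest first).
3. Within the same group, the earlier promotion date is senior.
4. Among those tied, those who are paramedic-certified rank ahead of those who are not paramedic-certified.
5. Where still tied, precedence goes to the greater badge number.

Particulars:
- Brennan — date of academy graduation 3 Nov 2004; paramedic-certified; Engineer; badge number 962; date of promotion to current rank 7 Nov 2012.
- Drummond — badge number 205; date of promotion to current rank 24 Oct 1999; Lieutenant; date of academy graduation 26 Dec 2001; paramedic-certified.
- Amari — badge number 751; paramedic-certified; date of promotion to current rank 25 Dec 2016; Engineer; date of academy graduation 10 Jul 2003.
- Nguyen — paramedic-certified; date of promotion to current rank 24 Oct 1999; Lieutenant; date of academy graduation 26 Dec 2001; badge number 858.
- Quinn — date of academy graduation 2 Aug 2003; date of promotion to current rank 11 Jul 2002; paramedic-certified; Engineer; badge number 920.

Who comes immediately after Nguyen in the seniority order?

By date of academy graduation (earlier first): Nguyen and Drummond (both 26 Dec 2001); then Amari (10 Jul 2003); then Quinn (2 Aug 2003); then Brennan (3 Nov 2004).
Nguyen and Drummond are each Lieutenant, so the next rule applies.
Nguyen and Drummond both have date of promotion to current rank 24 Oct 1999, so the next rule applies.
Nguyen and Drummond are each paramedic-certified, so the next rule applies.
Among Nguyen and Drummond, by badge number (higher first): Nguyen (858) before Drummond (205).
Order: Nguyen, Drummond, Amari, Quinn, Brennan.

Drummond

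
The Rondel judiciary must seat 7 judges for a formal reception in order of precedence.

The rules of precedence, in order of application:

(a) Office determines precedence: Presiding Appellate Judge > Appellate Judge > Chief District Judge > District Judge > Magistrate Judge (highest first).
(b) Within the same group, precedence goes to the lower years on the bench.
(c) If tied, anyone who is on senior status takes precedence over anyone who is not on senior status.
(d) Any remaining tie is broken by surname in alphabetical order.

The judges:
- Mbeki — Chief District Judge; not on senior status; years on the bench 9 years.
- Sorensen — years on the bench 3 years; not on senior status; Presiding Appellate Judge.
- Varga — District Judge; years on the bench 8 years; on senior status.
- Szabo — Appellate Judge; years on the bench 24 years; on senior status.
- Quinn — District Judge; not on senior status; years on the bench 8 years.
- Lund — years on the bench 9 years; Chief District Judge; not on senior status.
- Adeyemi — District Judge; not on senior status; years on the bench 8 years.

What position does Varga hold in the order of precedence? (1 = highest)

5

By office: Sorensen (Presiding Appellate Judge); then Szabo (Appellate Judge); then Lund and Mbeki (Chief District Judge); then Varga, Adeyemi and Quinn (District Judge).
Lund and Mbeki both have years on the bench 9 years, so the next rule applies.
Lund and Mbeki are each not on senior status, so the next rule applies.
Among Lund and Mbeki, alphabetically by surname: Lund before Mbeki.
Varga, Adeyemi and Quinn all have years on the bench 8 years, so the next rule applies.
Among Varga, Adeyemi and Quinn, on senior status before not on senior status: Varga (on senior status) before Adeyemi and Quinn (not on senior status).
Among Adeyemi and Quinn, alphabetically by surname: Adeyemi before Quinn.
Order: Sorensen, Szabo, Lund, Mbeki, Varga, Adeyemi, Quinn. So position 5.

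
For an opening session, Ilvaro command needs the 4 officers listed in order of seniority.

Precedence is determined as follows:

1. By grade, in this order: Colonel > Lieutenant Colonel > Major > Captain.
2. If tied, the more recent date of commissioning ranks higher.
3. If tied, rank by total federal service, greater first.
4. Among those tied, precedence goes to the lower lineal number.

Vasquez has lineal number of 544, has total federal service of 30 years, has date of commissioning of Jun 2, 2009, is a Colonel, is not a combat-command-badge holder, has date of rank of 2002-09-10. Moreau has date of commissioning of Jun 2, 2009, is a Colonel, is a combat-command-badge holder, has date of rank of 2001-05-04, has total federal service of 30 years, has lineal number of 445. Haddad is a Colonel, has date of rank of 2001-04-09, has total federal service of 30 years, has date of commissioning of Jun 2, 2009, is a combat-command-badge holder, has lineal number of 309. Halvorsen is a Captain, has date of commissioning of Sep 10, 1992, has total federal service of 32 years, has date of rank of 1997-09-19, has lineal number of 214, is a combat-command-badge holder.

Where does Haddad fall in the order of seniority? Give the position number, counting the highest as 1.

By grade: Haddad, Moreau and Vasquez (Colonel); then Halvorsen (Captain).
Haddad, Moreau and Vasquez all have date of commissioning Jun 2, 2009, so the next rule applies.
Haddad, Moreau and Vasquez all have total federal service 30 years, so the next rule applies.
Among Haddad, Moreau and Vasquez, by lineal number (lower first): Haddad (309) before Moreau (445) before Vasquez (544).
Order: Haddad, Moreau, Vasquez, Halvorsen. So position 1.

1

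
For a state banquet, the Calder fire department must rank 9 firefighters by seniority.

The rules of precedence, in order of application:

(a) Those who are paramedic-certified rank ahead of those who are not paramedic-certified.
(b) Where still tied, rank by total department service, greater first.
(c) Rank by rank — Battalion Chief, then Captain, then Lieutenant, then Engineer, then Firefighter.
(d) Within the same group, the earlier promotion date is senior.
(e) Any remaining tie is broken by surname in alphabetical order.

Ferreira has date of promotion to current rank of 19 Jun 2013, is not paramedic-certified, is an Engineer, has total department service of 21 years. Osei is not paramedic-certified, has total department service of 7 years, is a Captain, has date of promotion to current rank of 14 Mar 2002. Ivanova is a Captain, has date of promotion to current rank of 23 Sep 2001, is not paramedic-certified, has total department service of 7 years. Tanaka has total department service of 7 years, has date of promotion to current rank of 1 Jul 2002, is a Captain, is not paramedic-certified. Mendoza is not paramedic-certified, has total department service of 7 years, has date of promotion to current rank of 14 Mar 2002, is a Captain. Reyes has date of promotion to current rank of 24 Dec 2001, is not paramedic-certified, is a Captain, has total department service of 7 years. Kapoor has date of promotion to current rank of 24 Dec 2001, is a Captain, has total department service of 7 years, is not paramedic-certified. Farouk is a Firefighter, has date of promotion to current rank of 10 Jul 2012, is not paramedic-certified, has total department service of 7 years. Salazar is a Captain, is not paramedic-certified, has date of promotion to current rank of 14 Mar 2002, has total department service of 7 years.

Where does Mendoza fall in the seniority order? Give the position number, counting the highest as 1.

By the first rule: Ferreira, Ivanova, Kapoor, Reyes, Mendoza, Osei, Salazar, Tanaka and Farouk (each not paramedic-certified).
Among Ferreira, Ivanova, Kapoor, Reyes, Mendoza, Osei, Salazar, Tanaka and Farouk, by total department service (higher first): Ferreira (21 years) before Ivanova, Kapoor, Reyes, Mendoza, Osei, Salazar, Tanaka and Farouk (7 years).
Among Ivanova, Kapoor, Reyes, Mendoza, Osei, Salazar, Tanaka and Farouk, by rank: Ivanova, Kapoor, Reyes, Mendoza, Osei, Salazar and Tanaka (Captain) before Farouk (Firefighter).
Among Ivanova, Kapoor, Reyes, Mendoza, Osei, Salazar and Tanaka, by date of promotion to current rank (earlier first): Ivanova (23 Sep 2001) before Kapoor and Reyes (24 Dec 2001) before Mendoza, Osei and Salazar (14 Mar 2002) before Tanaka (1 Jul 2002).
Among Kapoor and Reyes, alphabetically by surname: Kapoor before Reyes.
Among Mendoza, Osei and Salazar, alphabetically by surname: Mendoza before Osei before Salazar.
Order: Ferreira, Ivanova, Kapoor, Reyes, Mendoza, Osei, Salazar, Tanaka, Farouk. So position 5.

5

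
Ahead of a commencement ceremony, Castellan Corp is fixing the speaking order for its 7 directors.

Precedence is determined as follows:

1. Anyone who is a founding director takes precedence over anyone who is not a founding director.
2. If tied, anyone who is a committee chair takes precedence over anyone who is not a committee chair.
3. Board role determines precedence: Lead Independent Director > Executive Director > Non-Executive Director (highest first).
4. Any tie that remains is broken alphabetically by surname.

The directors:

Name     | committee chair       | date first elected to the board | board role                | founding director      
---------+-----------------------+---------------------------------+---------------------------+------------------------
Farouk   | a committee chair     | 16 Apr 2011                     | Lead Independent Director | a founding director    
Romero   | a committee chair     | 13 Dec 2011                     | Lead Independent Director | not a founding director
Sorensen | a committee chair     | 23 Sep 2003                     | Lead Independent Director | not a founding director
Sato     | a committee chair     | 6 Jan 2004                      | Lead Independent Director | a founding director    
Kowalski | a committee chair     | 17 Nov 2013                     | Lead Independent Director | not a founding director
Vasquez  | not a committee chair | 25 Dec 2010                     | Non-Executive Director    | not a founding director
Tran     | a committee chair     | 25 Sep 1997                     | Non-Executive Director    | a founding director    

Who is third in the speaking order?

By the first rule: Farouk, Sato and Tran (each a founding director); then Kowalski, Romero, Sorensen and Vasquez (each not a founding director).
Farouk, Sato and Tran are each a committee chair, so the next rule applies.
Among Farouk, Sato and Tran, by board role: Farouk and Sato (Lead Independent Director) before Tran (Non-Executive Director).
Among Farouk and Sato, alphabetically by surname: Farouk before Sato.
Among Kowalski, Romero, Sorensen and Vasquez, a committee chair before not a committee chair: Kowalski, Romero and Sorensen (a committee chair) before Vasquez (not a committee chair).
Kowalski, Romero and Sorensen are each Lead Independent Director, so the next rule applies.
Among Kowalski, Romero and Sorensen, alphabetically by surname: Kowalski before Romero before Sorensen.
Order: Farouk, Sato, Tran, Kowalski, Romero, Sorensen, Vasquez.

Tran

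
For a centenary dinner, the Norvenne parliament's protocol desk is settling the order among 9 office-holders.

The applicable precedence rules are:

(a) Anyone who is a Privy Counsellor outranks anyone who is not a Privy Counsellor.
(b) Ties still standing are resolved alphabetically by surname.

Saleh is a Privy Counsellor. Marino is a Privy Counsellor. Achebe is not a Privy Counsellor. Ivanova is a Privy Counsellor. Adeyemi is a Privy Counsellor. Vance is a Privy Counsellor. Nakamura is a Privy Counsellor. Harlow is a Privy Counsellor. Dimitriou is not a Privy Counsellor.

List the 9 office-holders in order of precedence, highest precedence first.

By the first rule: Adeyemi, Harlow, Ivanova, Marino, Nakamura, Saleh and Vance (each a Privy Counsellor); then Achebe and Dimitriou (both not a Privy Counsellor).
Among Adeyemi, Harlow, Ivanova, Marino, Nakamura, Saleh and Vance, alphabetically by surname: Adeyemi before Harlow before Ivanova before Marino before Nakamura before Saleh before Vance.
Among Achebe and Dimitriou, alphabetically by surname: Achebe before Dimitriou.
Full order: Adeyemi, Harlow, Ivanova, Marino, Nakamura, Saleh, Vance, Achebe, Dimitriou.

Adeyemi, Harlow, Ivanova, Marino, Nakamura, Saleh, Vance, Achebe, Dimitriou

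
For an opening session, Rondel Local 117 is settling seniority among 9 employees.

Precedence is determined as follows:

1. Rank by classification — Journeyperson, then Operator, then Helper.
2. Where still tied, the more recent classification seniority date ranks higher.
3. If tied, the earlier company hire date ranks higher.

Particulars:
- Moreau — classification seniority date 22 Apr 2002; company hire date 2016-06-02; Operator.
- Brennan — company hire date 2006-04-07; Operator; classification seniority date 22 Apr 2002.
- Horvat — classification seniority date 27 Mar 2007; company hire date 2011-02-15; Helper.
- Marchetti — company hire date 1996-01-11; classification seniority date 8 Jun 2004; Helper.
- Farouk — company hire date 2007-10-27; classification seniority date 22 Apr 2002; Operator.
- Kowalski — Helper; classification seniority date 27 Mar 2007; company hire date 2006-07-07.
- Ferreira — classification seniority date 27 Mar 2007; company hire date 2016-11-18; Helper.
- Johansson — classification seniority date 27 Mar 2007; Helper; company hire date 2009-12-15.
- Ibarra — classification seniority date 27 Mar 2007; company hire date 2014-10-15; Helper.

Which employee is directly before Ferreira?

By classification: Brennan, Farouk and Moreau (Operator); then Kowalski, Johansson, Horvat, Ibarra, Ferreira and Marchetti (Helper).
Brennan, Farouk and Moreau all have classification seniority date 22 Apr 2002, so the next rule applies.
Among Brennan, Farouk and Moreau, by company hire date (earlier first): Brennan (2006-04-07) before Farouk (2007-10-27) before Moreau (2016-06-02).
Among Kowalski, Johansson, Horvat, Ibarra, Ferreira and Marchetti, by classification seniority date (later first): Kowalski, Johansson, Horvat, Ibarra and Ferreira (27 Mar 2007) before Marchetti (8 Jun 2004).
Among Kowalski, Johansson, Horvat, Ibarra and Ferreira, by company hire date (earlier first): Kowalski (2006-07-07) before Johansson (2009-12-15) before Horvat (2011-02-15) before Ibarra (2014-10-15) before Ferreira (2016-11-18).
Order: Brennan, Farouk, Moreau, Kowalski, Johansson, Horvat, Ibarra, Ferreira, Marchetti.

Ibarra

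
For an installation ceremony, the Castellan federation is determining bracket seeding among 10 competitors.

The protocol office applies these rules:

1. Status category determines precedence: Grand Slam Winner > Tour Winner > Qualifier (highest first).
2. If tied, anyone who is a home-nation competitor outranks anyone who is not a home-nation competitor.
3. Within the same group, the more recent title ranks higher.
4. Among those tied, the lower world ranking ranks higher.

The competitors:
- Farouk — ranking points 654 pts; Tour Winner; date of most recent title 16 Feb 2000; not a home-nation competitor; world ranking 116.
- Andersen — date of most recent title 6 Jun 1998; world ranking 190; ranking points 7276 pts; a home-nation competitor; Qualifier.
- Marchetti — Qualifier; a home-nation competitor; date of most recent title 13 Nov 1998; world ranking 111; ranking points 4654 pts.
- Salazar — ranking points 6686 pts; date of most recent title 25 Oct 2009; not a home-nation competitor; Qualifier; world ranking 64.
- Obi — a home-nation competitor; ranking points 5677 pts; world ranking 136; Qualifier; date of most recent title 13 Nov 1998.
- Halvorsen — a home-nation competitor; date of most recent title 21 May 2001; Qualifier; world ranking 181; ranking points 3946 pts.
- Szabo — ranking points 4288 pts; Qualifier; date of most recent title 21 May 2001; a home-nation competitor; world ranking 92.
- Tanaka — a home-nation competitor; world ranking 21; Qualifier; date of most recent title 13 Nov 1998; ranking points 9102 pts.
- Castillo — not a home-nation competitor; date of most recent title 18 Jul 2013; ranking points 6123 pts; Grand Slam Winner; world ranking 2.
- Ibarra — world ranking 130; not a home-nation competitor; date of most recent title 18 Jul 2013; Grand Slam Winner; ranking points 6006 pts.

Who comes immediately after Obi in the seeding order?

Andersen

By status category: Castillo and Ibarra (Grand Slam Winner); then Farouk (Tour Winner); then Szabo, Halvorsen, Tanaka, Marchetti, Obi, Andersen and Salazar (Qualifier).
Castillo and Ibarra are each not a home-nation competitor, so the next rule applies.
Castillo and Ibarra both have date of most recent title 18 Jul 2013, so the next rule applies.
Among Castillo and Ibarra, by world ranking (lower first): Castillo (2) before Ibarra (130).
Among Szabo, Halvorsen, Tanaka, Marchetti, Obi, Andersen and Salazar, a home-nation competitor before not a home-nation competitor: Szabo, Halvorsen, Tanaka, Marchetti, Obi and Andersen (a home-nation competitor) before Salazar (not a home-nation competitor).
Among Szabo, Halvorsen, Tanaka, Marchetti, Obi and Andersen, by date of most recent title (later first): Szabo and Halvorsen (21 May 2001) before Tanaka, Marchetti and Obi (13 Nov 1998) before Andersen (6 Jun 1998).
Among Szabo and Halvorsen, by world ranking (lower first): Szabo (92) before Halvorsen (181).
Among Tanaka, Marchetti and Obi, by world ranking (lower first): Tanaka (21) before Marchetti (111) before Obi (136).
Order: Castillo, Ibarra, Farouk, Szabo, Halvorsen, Tanaka, Marchetti, Obi, Andersen, Salazar.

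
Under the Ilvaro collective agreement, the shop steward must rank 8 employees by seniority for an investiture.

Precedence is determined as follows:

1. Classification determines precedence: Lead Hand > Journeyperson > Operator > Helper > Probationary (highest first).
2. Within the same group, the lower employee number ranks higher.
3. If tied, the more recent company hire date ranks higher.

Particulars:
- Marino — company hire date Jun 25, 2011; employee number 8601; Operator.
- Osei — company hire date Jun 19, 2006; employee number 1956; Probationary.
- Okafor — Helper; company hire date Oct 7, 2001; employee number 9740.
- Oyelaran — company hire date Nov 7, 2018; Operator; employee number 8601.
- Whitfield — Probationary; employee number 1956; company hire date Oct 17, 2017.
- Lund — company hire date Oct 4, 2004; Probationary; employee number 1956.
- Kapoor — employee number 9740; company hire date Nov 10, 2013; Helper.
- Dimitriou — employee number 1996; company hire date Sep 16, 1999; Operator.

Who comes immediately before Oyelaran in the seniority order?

Dimitriou

By classification: Dimitriou, Oyelaran and Marino (Operator); then Kapoor and Okafor (Helper); then Whitfield, Osei and Lund (Probationary).
Among Dimitriou, Oyelaran and Marino, by employee number (lower first): Dimitriou (1996) before Oyelaran and Marino (8601).
Among Oyelaran and Marino, by company hire date (later first): Oyelaran (Nov 7, 2018) before Marino (Jun 25, 2011).
Kapoor and Okafor both have employee number 9740, so the next rule applies.
Among Kapoor and Okafor, by company hire date (later first): Kapoor (Nov 10, 2013) before Okafor (Oct 7, 2001).
Whitfield, Osei and Lund all have employee number 1956, so the next rule applies.
Among Whitfield, Osei and Lund, by company hire date (later first): Whitfield (Oct 17, 2017) before Osei (Jun 19, 2006) before Lund (Oct 4, 2004).
Order: Dimitriou, Oyelaran, Marino, Kapoor, Okafor, Whitfield, Osei, Lund.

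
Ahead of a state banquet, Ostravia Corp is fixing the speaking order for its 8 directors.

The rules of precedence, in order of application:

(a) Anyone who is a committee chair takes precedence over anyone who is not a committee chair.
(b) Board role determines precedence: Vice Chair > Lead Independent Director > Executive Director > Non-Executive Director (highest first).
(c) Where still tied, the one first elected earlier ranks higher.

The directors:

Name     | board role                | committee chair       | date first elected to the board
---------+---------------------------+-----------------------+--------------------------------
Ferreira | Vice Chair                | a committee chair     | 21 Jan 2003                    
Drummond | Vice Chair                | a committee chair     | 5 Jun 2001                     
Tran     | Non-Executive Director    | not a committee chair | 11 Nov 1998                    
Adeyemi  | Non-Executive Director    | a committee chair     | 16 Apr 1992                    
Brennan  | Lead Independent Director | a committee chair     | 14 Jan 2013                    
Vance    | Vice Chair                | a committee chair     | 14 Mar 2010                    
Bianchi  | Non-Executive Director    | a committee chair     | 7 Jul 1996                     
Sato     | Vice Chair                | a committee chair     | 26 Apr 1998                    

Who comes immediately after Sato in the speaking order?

Drummond

By the first rule: Sato, Drummond, Ferreira, Vance, Brennan, Adeyemi and Bianchi (each a committee chair); then Tran (not a committee chair).
Among Sato, Drummond, Ferreira, Vance, Brennan, Adeyemi and Bianchi, by board role: Sato, Drummond, Ferreira and Vance (Vice Chair) before Brennan (Lead Independent Director) before Adeyemi and Bianchi (Non-Executive Director).
Among Sato, Drummond, Ferreira and Vance, by date first elected to the board (earlier first): Sato (26 Apr 1998) before Drummond (5 Jun 2001) before Ferreira (21 Jan 2003) before Vance (14 Mar 2010).
Among Adeyemi and Bianchi, by date first elected to the board (earlier first): Adeyemi (16 Apr 1992) before Bianchi (7 Jul 1996).
Order: Sato, Drummond, Ferreira, Vance, Brennan, Adeyemi, Bianchi, Tran.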